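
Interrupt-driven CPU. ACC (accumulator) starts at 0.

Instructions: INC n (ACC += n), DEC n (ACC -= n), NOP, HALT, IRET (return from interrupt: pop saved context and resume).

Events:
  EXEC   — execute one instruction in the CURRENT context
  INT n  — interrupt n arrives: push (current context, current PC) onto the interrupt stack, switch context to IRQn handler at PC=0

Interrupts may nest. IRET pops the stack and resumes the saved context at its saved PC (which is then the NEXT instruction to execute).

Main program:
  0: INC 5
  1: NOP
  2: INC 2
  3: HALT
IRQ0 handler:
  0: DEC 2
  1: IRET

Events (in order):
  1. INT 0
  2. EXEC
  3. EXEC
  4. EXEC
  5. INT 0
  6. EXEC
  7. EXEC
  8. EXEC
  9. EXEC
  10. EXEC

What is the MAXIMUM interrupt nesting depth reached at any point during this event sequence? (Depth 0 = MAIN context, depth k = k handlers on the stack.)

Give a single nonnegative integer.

Answer: 1

Derivation:
Event 1 (INT 0): INT 0 arrives: push (MAIN, PC=0), enter IRQ0 at PC=0 (depth now 1) [depth=1]
Event 2 (EXEC): [IRQ0] PC=0: DEC 2 -> ACC=-2 [depth=1]
Event 3 (EXEC): [IRQ0] PC=1: IRET -> resume MAIN at PC=0 (depth now 0) [depth=0]
Event 4 (EXEC): [MAIN] PC=0: INC 5 -> ACC=3 [depth=0]
Event 5 (INT 0): INT 0 arrives: push (MAIN, PC=1), enter IRQ0 at PC=0 (depth now 1) [depth=1]
Event 6 (EXEC): [IRQ0] PC=0: DEC 2 -> ACC=1 [depth=1]
Event 7 (EXEC): [IRQ0] PC=1: IRET -> resume MAIN at PC=1 (depth now 0) [depth=0]
Event 8 (EXEC): [MAIN] PC=1: NOP [depth=0]
Event 9 (EXEC): [MAIN] PC=2: INC 2 -> ACC=3 [depth=0]
Event 10 (EXEC): [MAIN] PC=3: HALT [depth=0]
Max depth observed: 1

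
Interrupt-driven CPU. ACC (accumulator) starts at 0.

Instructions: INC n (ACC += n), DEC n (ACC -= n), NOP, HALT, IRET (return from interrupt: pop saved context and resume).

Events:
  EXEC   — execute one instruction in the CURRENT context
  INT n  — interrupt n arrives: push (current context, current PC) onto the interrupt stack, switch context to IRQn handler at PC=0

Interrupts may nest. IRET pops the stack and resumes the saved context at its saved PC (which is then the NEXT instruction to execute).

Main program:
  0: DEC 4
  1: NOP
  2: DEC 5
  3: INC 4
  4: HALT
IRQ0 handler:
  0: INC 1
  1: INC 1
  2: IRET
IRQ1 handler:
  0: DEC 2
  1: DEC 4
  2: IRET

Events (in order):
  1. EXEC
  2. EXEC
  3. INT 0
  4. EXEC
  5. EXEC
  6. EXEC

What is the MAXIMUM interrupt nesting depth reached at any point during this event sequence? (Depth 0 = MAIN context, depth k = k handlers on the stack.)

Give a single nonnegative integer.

Answer: 1

Derivation:
Event 1 (EXEC): [MAIN] PC=0: DEC 4 -> ACC=-4 [depth=0]
Event 2 (EXEC): [MAIN] PC=1: NOP [depth=0]
Event 3 (INT 0): INT 0 arrives: push (MAIN, PC=2), enter IRQ0 at PC=0 (depth now 1) [depth=1]
Event 4 (EXEC): [IRQ0] PC=0: INC 1 -> ACC=-3 [depth=1]
Event 5 (EXEC): [IRQ0] PC=1: INC 1 -> ACC=-2 [depth=1]
Event 6 (EXEC): [IRQ0] PC=2: IRET -> resume MAIN at PC=2 (depth now 0) [depth=0]
Max depth observed: 1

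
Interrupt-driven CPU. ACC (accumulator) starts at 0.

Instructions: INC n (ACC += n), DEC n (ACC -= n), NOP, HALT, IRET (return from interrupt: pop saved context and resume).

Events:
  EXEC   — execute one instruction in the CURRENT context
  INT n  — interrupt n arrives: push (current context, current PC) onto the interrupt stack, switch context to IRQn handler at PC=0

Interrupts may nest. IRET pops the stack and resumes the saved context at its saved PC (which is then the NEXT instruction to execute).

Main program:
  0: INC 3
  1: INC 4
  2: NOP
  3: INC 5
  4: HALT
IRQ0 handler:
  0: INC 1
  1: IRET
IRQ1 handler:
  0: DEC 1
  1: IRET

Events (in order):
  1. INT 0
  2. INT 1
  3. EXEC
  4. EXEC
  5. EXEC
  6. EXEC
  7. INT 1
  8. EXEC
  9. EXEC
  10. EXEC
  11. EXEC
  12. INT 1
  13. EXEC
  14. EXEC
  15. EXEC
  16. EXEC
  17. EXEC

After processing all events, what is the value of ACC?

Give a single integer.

Answer: 10

Derivation:
Event 1 (INT 0): INT 0 arrives: push (MAIN, PC=0), enter IRQ0 at PC=0 (depth now 1)
Event 2 (INT 1): INT 1 arrives: push (IRQ0, PC=0), enter IRQ1 at PC=0 (depth now 2)
Event 3 (EXEC): [IRQ1] PC=0: DEC 1 -> ACC=-1
Event 4 (EXEC): [IRQ1] PC=1: IRET -> resume IRQ0 at PC=0 (depth now 1)
Event 5 (EXEC): [IRQ0] PC=0: INC 1 -> ACC=0
Event 6 (EXEC): [IRQ0] PC=1: IRET -> resume MAIN at PC=0 (depth now 0)
Event 7 (INT 1): INT 1 arrives: push (MAIN, PC=0), enter IRQ1 at PC=0 (depth now 1)
Event 8 (EXEC): [IRQ1] PC=0: DEC 1 -> ACC=-1
Event 9 (EXEC): [IRQ1] PC=1: IRET -> resume MAIN at PC=0 (depth now 0)
Event 10 (EXEC): [MAIN] PC=0: INC 3 -> ACC=2
Event 11 (EXEC): [MAIN] PC=1: INC 4 -> ACC=6
Event 12 (INT 1): INT 1 arrives: push (MAIN, PC=2), enter IRQ1 at PC=0 (depth now 1)
Event 13 (EXEC): [IRQ1] PC=0: DEC 1 -> ACC=5
Event 14 (EXEC): [IRQ1] PC=1: IRET -> resume MAIN at PC=2 (depth now 0)
Event 15 (EXEC): [MAIN] PC=2: NOP
Event 16 (EXEC): [MAIN] PC=3: INC 5 -> ACC=10
Event 17 (EXEC): [MAIN] PC=4: HALT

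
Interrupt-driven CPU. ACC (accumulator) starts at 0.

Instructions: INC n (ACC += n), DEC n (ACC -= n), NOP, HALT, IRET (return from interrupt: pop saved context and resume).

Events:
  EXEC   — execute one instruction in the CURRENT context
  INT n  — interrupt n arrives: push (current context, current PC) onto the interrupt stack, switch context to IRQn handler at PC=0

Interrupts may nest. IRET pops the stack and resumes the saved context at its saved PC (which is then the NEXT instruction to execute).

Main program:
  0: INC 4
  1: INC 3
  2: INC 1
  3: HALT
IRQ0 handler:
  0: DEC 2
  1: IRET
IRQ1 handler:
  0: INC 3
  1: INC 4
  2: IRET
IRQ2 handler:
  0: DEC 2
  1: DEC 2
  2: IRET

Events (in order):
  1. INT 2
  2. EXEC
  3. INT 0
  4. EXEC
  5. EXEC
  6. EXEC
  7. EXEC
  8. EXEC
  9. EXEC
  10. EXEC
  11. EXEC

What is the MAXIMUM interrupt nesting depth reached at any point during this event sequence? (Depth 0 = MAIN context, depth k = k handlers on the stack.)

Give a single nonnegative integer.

Answer: 2

Derivation:
Event 1 (INT 2): INT 2 arrives: push (MAIN, PC=0), enter IRQ2 at PC=0 (depth now 1) [depth=1]
Event 2 (EXEC): [IRQ2] PC=0: DEC 2 -> ACC=-2 [depth=1]
Event 3 (INT 0): INT 0 arrives: push (IRQ2, PC=1), enter IRQ0 at PC=0 (depth now 2) [depth=2]
Event 4 (EXEC): [IRQ0] PC=0: DEC 2 -> ACC=-4 [depth=2]
Event 5 (EXEC): [IRQ0] PC=1: IRET -> resume IRQ2 at PC=1 (depth now 1) [depth=1]
Event 6 (EXEC): [IRQ2] PC=1: DEC 2 -> ACC=-6 [depth=1]
Event 7 (EXEC): [IRQ2] PC=2: IRET -> resume MAIN at PC=0 (depth now 0) [depth=0]
Event 8 (EXEC): [MAIN] PC=0: INC 4 -> ACC=-2 [depth=0]
Event 9 (EXEC): [MAIN] PC=1: INC 3 -> ACC=1 [depth=0]
Event 10 (EXEC): [MAIN] PC=2: INC 1 -> ACC=2 [depth=0]
Event 11 (EXEC): [MAIN] PC=3: HALT [depth=0]
Max depth observed: 2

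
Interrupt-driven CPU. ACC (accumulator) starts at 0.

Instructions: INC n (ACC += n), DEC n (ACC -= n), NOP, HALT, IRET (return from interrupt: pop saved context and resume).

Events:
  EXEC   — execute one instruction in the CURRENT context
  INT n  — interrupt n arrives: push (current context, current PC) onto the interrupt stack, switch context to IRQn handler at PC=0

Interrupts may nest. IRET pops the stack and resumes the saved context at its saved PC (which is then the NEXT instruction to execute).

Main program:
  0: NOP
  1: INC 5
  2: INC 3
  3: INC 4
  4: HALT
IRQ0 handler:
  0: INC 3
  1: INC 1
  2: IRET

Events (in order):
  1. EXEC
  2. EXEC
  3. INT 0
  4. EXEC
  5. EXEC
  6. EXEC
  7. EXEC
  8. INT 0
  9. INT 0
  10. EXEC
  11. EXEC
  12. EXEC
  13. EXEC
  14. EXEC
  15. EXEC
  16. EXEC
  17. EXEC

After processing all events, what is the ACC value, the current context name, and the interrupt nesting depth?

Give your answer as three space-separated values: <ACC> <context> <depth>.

Answer: 24 MAIN 0

Derivation:
Event 1 (EXEC): [MAIN] PC=0: NOP
Event 2 (EXEC): [MAIN] PC=1: INC 5 -> ACC=5
Event 3 (INT 0): INT 0 arrives: push (MAIN, PC=2), enter IRQ0 at PC=0 (depth now 1)
Event 4 (EXEC): [IRQ0] PC=0: INC 3 -> ACC=8
Event 5 (EXEC): [IRQ0] PC=1: INC 1 -> ACC=9
Event 6 (EXEC): [IRQ0] PC=2: IRET -> resume MAIN at PC=2 (depth now 0)
Event 7 (EXEC): [MAIN] PC=2: INC 3 -> ACC=12
Event 8 (INT 0): INT 0 arrives: push (MAIN, PC=3), enter IRQ0 at PC=0 (depth now 1)
Event 9 (INT 0): INT 0 arrives: push (IRQ0, PC=0), enter IRQ0 at PC=0 (depth now 2)
Event 10 (EXEC): [IRQ0] PC=0: INC 3 -> ACC=15
Event 11 (EXEC): [IRQ0] PC=1: INC 1 -> ACC=16
Event 12 (EXEC): [IRQ0] PC=2: IRET -> resume IRQ0 at PC=0 (depth now 1)
Event 13 (EXEC): [IRQ0] PC=0: INC 3 -> ACC=19
Event 14 (EXEC): [IRQ0] PC=1: INC 1 -> ACC=20
Event 15 (EXEC): [IRQ0] PC=2: IRET -> resume MAIN at PC=3 (depth now 0)
Event 16 (EXEC): [MAIN] PC=3: INC 4 -> ACC=24
Event 17 (EXEC): [MAIN] PC=4: HALT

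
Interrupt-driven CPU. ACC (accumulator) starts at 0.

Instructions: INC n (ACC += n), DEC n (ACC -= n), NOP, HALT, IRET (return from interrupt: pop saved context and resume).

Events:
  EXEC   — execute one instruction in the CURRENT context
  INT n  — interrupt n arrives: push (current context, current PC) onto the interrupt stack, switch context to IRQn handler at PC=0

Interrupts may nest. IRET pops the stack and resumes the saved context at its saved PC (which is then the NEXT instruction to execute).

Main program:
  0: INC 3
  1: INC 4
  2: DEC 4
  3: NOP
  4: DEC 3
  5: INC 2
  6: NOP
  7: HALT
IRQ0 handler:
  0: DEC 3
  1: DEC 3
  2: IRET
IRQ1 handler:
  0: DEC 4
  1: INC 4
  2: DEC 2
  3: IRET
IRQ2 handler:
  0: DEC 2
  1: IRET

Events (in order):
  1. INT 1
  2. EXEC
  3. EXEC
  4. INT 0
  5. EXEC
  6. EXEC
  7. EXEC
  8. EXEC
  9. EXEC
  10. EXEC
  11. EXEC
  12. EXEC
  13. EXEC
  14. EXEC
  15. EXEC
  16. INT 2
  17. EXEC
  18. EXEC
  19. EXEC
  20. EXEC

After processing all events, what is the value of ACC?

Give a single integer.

Event 1 (INT 1): INT 1 arrives: push (MAIN, PC=0), enter IRQ1 at PC=0 (depth now 1)
Event 2 (EXEC): [IRQ1] PC=0: DEC 4 -> ACC=-4
Event 3 (EXEC): [IRQ1] PC=1: INC 4 -> ACC=0
Event 4 (INT 0): INT 0 arrives: push (IRQ1, PC=2), enter IRQ0 at PC=0 (depth now 2)
Event 5 (EXEC): [IRQ0] PC=0: DEC 3 -> ACC=-3
Event 6 (EXEC): [IRQ0] PC=1: DEC 3 -> ACC=-6
Event 7 (EXEC): [IRQ0] PC=2: IRET -> resume IRQ1 at PC=2 (depth now 1)
Event 8 (EXEC): [IRQ1] PC=2: DEC 2 -> ACC=-8
Event 9 (EXEC): [IRQ1] PC=3: IRET -> resume MAIN at PC=0 (depth now 0)
Event 10 (EXEC): [MAIN] PC=0: INC 3 -> ACC=-5
Event 11 (EXEC): [MAIN] PC=1: INC 4 -> ACC=-1
Event 12 (EXEC): [MAIN] PC=2: DEC 4 -> ACC=-5
Event 13 (EXEC): [MAIN] PC=3: NOP
Event 14 (EXEC): [MAIN] PC=4: DEC 3 -> ACC=-8
Event 15 (EXEC): [MAIN] PC=5: INC 2 -> ACC=-6
Event 16 (INT 2): INT 2 arrives: push (MAIN, PC=6), enter IRQ2 at PC=0 (depth now 1)
Event 17 (EXEC): [IRQ2] PC=0: DEC 2 -> ACC=-8
Event 18 (EXEC): [IRQ2] PC=1: IRET -> resume MAIN at PC=6 (depth now 0)
Event 19 (EXEC): [MAIN] PC=6: NOP
Event 20 (EXEC): [MAIN] PC=7: HALT

Answer: -8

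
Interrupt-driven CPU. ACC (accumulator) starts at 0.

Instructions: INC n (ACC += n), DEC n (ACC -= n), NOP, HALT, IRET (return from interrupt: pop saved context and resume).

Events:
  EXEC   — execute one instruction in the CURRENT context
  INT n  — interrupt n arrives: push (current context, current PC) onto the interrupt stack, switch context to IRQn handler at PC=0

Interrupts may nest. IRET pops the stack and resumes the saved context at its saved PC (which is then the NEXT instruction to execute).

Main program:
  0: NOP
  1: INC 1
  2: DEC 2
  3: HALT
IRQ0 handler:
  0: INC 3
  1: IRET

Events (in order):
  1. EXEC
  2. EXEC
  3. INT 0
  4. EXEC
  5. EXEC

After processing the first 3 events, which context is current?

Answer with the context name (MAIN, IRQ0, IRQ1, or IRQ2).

Answer: IRQ0

Derivation:
Event 1 (EXEC): [MAIN] PC=0: NOP
Event 2 (EXEC): [MAIN] PC=1: INC 1 -> ACC=1
Event 3 (INT 0): INT 0 arrives: push (MAIN, PC=2), enter IRQ0 at PC=0 (depth now 1)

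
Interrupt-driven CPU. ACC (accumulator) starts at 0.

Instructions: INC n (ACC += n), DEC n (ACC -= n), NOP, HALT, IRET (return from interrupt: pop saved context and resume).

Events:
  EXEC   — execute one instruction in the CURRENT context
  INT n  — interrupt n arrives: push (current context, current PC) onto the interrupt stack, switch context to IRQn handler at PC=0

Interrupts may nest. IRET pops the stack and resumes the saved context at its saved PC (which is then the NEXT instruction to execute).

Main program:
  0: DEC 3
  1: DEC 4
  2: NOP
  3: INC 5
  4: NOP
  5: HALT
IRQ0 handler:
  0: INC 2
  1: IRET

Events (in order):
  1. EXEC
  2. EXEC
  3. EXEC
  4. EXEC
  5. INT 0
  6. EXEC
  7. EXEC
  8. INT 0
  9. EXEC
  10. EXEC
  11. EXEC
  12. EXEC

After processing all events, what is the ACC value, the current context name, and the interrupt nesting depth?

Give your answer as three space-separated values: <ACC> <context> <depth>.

Answer: 2 MAIN 0

Derivation:
Event 1 (EXEC): [MAIN] PC=0: DEC 3 -> ACC=-3
Event 2 (EXEC): [MAIN] PC=1: DEC 4 -> ACC=-7
Event 3 (EXEC): [MAIN] PC=2: NOP
Event 4 (EXEC): [MAIN] PC=3: INC 5 -> ACC=-2
Event 5 (INT 0): INT 0 arrives: push (MAIN, PC=4), enter IRQ0 at PC=0 (depth now 1)
Event 6 (EXEC): [IRQ0] PC=0: INC 2 -> ACC=0
Event 7 (EXEC): [IRQ0] PC=1: IRET -> resume MAIN at PC=4 (depth now 0)
Event 8 (INT 0): INT 0 arrives: push (MAIN, PC=4), enter IRQ0 at PC=0 (depth now 1)
Event 9 (EXEC): [IRQ0] PC=0: INC 2 -> ACC=2
Event 10 (EXEC): [IRQ0] PC=1: IRET -> resume MAIN at PC=4 (depth now 0)
Event 11 (EXEC): [MAIN] PC=4: NOP
Event 12 (EXEC): [MAIN] PC=5: HALT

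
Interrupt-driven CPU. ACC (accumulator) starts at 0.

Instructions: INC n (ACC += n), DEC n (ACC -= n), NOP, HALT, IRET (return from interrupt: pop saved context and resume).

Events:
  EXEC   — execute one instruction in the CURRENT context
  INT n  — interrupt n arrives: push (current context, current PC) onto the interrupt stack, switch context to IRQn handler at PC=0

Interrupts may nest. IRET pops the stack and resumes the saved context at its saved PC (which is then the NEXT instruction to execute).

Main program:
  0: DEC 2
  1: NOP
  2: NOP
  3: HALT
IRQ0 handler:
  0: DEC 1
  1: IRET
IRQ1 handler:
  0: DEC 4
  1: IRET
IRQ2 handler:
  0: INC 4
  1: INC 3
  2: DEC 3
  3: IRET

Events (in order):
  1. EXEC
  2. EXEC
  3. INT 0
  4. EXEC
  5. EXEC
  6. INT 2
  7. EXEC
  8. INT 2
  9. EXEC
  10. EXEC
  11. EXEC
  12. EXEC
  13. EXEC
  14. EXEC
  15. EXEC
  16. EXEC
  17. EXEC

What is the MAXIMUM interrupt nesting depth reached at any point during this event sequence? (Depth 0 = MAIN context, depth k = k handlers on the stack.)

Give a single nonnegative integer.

Answer: 2

Derivation:
Event 1 (EXEC): [MAIN] PC=0: DEC 2 -> ACC=-2 [depth=0]
Event 2 (EXEC): [MAIN] PC=1: NOP [depth=0]
Event 3 (INT 0): INT 0 arrives: push (MAIN, PC=2), enter IRQ0 at PC=0 (depth now 1) [depth=1]
Event 4 (EXEC): [IRQ0] PC=0: DEC 1 -> ACC=-3 [depth=1]
Event 5 (EXEC): [IRQ0] PC=1: IRET -> resume MAIN at PC=2 (depth now 0) [depth=0]
Event 6 (INT 2): INT 2 arrives: push (MAIN, PC=2), enter IRQ2 at PC=0 (depth now 1) [depth=1]
Event 7 (EXEC): [IRQ2] PC=0: INC 4 -> ACC=1 [depth=1]
Event 8 (INT 2): INT 2 arrives: push (IRQ2, PC=1), enter IRQ2 at PC=0 (depth now 2) [depth=2]
Event 9 (EXEC): [IRQ2] PC=0: INC 4 -> ACC=5 [depth=2]
Event 10 (EXEC): [IRQ2] PC=1: INC 3 -> ACC=8 [depth=2]
Event 11 (EXEC): [IRQ2] PC=2: DEC 3 -> ACC=5 [depth=2]
Event 12 (EXEC): [IRQ2] PC=3: IRET -> resume IRQ2 at PC=1 (depth now 1) [depth=1]
Event 13 (EXEC): [IRQ2] PC=1: INC 3 -> ACC=8 [depth=1]
Event 14 (EXEC): [IRQ2] PC=2: DEC 3 -> ACC=5 [depth=1]
Event 15 (EXEC): [IRQ2] PC=3: IRET -> resume MAIN at PC=2 (depth now 0) [depth=0]
Event 16 (EXEC): [MAIN] PC=2: NOP [depth=0]
Event 17 (EXEC): [MAIN] PC=3: HALT [depth=0]
Max depth observed: 2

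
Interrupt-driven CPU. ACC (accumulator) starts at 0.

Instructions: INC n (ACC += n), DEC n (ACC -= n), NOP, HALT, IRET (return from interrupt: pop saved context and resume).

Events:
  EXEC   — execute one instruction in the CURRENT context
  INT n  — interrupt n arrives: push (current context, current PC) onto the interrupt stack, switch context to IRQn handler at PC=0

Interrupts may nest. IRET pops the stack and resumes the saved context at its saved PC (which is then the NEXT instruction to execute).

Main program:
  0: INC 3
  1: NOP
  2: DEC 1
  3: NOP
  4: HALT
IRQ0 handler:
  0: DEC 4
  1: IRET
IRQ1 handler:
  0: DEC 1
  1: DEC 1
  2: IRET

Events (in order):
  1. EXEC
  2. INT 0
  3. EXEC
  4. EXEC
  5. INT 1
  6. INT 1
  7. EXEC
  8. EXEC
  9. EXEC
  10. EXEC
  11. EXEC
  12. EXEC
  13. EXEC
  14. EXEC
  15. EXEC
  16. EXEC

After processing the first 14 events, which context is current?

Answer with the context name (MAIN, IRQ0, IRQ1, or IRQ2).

Answer: MAIN

Derivation:
Event 1 (EXEC): [MAIN] PC=0: INC 3 -> ACC=3
Event 2 (INT 0): INT 0 arrives: push (MAIN, PC=1), enter IRQ0 at PC=0 (depth now 1)
Event 3 (EXEC): [IRQ0] PC=0: DEC 4 -> ACC=-1
Event 4 (EXEC): [IRQ0] PC=1: IRET -> resume MAIN at PC=1 (depth now 0)
Event 5 (INT 1): INT 1 arrives: push (MAIN, PC=1), enter IRQ1 at PC=0 (depth now 1)
Event 6 (INT 1): INT 1 arrives: push (IRQ1, PC=0), enter IRQ1 at PC=0 (depth now 2)
Event 7 (EXEC): [IRQ1] PC=0: DEC 1 -> ACC=-2
Event 8 (EXEC): [IRQ1] PC=1: DEC 1 -> ACC=-3
Event 9 (EXEC): [IRQ1] PC=2: IRET -> resume IRQ1 at PC=0 (depth now 1)
Event 10 (EXEC): [IRQ1] PC=0: DEC 1 -> ACC=-4
Event 11 (EXEC): [IRQ1] PC=1: DEC 1 -> ACC=-5
Event 12 (EXEC): [IRQ1] PC=2: IRET -> resume MAIN at PC=1 (depth now 0)
Event 13 (EXEC): [MAIN] PC=1: NOP
Event 14 (EXEC): [MAIN] PC=2: DEC 1 -> ACC=-6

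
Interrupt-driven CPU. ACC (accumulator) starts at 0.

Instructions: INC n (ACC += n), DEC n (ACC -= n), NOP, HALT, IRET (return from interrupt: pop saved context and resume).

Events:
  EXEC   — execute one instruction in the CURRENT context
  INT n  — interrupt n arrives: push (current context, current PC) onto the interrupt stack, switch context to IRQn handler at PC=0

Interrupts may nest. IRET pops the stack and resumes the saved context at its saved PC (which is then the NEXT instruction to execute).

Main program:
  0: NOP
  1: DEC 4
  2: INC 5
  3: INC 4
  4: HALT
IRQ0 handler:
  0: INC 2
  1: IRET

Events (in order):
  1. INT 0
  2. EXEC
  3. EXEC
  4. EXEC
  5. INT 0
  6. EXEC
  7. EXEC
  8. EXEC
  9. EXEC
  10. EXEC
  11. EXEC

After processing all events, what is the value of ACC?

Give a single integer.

Event 1 (INT 0): INT 0 arrives: push (MAIN, PC=0), enter IRQ0 at PC=0 (depth now 1)
Event 2 (EXEC): [IRQ0] PC=0: INC 2 -> ACC=2
Event 3 (EXEC): [IRQ0] PC=1: IRET -> resume MAIN at PC=0 (depth now 0)
Event 4 (EXEC): [MAIN] PC=0: NOP
Event 5 (INT 0): INT 0 arrives: push (MAIN, PC=1), enter IRQ0 at PC=0 (depth now 1)
Event 6 (EXEC): [IRQ0] PC=0: INC 2 -> ACC=4
Event 7 (EXEC): [IRQ0] PC=1: IRET -> resume MAIN at PC=1 (depth now 0)
Event 8 (EXEC): [MAIN] PC=1: DEC 4 -> ACC=0
Event 9 (EXEC): [MAIN] PC=2: INC 5 -> ACC=5
Event 10 (EXEC): [MAIN] PC=3: INC 4 -> ACC=9
Event 11 (EXEC): [MAIN] PC=4: HALT

Answer: 9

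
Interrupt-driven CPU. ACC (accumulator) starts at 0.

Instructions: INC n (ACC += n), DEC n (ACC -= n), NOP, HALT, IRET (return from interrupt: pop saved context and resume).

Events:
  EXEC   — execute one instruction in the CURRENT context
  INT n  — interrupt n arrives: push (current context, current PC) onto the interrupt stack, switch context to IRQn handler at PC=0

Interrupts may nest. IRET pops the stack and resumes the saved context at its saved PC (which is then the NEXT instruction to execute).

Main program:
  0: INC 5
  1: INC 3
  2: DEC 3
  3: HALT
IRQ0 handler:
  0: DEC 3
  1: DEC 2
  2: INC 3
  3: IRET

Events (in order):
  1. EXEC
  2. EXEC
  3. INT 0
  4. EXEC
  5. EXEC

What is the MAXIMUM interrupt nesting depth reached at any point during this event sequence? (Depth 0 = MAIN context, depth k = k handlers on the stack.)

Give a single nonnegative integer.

Event 1 (EXEC): [MAIN] PC=0: INC 5 -> ACC=5 [depth=0]
Event 2 (EXEC): [MAIN] PC=1: INC 3 -> ACC=8 [depth=0]
Event 3 (INT 0): INT 0 arrives: push (MAIN, PC=2), enter IRQ0 at PC=0 (depth now 1) [depth=1]
Event 4 (EXEC): [IRQ0] PC=0: DEC 3 -> ACC=5 [depth=1]
Event 5 (EXEC): [IRQ0] PC=1: DEC 2 -> ACC=3 [depth=1]
Max depth observed: 1

Answer: 1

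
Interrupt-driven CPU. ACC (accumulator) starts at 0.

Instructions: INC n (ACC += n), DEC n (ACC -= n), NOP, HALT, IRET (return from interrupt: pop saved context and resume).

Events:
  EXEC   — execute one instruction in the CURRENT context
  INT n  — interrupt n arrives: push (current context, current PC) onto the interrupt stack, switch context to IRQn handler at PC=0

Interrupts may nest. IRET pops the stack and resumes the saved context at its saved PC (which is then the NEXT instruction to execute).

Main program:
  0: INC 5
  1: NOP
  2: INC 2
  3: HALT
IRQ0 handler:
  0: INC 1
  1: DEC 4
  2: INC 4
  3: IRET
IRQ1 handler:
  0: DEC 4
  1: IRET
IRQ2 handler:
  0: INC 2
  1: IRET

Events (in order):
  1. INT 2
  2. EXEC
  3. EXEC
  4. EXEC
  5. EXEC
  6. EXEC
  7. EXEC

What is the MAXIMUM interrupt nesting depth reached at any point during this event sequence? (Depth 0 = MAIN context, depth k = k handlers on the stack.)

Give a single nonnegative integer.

Answer: 1

Derivation:
Event 1 (INT 2): INT 2 arrives: push (MAIN, PC=0), enter IRQ2 at PC=0 (depth now 1) [depth=1]
Event 2 (EXEC): [IRQ2] PC=0: INC 2 -> ACC=2 [depth=1]
Event 3 (EXEC): [IRQ2] PC=1: IRET -> resume MAIN at PC=0 (depth now 0) [depth=0]
Event 4 (EXEC): [MAIN] PC=0: INC 5 -> ACC=7 [depth=0]
Event 5 (EXEC): [MAIN] PC=1: NOP [depth=0]
Event 6 (EXEC): [MAIN] PC=2: INC 2 -> ACC=9 [depth=0]
Event 7 (EXEC): [MAIN] PC=3: HALT [depth=0]
Max depth observed: 1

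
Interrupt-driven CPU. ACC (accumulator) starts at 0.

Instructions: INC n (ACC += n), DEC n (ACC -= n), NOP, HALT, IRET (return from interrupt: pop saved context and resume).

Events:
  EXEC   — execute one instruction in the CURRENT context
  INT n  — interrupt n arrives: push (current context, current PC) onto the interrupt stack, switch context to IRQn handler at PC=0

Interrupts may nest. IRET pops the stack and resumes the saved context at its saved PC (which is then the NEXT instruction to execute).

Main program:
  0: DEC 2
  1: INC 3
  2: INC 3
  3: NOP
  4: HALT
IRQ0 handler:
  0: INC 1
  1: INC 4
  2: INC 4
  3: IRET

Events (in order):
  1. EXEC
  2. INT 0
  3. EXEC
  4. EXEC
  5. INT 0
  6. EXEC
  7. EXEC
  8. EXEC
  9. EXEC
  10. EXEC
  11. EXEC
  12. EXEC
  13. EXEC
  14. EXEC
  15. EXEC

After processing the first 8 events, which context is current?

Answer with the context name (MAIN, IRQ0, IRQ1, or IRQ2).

Answer: IRQ0

Derivation:
Event 1 (EXEC): [MAIN] PC=0: DEC 2 -> ACC=-2
Event 2 (INT 0): INT 0 arrives: push (MAIN, PC=1), enter IRQ0 at PC=0 (depth now 1)
Event 3 (EXEC): [IRQ0] PC=0: INC 1 -> ACC=-1
Event 4 (EXEC): [IRQ0] PC=1: INC 4 -> ACC=3
Event 5 (INT 0): INT 0 arrives: push (IRQ0, PC=2), enter IRQ0 at PC=0 (depth now 2)
Event 6 (EXEC): [IRQ0] PC=0: INC 1 -> ACC=4
Event 7 (EXEC): [IRQ0] PC=1: INC 4 -> ACC=8
Event 8 (EXEC): [IRQ0] PC=2: INC 4 -> ACC=12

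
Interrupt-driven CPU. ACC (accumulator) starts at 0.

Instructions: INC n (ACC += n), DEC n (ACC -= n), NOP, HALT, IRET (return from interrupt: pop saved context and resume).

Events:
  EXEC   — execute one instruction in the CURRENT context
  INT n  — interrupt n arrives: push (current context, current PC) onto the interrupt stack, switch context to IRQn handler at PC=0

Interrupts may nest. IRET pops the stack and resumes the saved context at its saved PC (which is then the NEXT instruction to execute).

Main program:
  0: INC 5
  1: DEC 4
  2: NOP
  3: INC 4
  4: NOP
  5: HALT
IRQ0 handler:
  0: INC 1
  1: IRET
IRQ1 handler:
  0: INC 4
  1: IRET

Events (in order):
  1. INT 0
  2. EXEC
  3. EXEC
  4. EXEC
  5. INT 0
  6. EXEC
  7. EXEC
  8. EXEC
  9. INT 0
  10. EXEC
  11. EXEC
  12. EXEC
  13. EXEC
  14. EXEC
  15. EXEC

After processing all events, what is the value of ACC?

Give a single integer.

Answer: 8

Derivation:
Event 1 (INT 0): INT 0 arrives: push (MAIN, PC=0), enter IRQ0 at PC=0 (depth now 1)
Event 2 (EXEC): [IRQ0] PC=0: INC 1 -> ACC=1
Event 3 (EXEC): [IRQ0] PC=1: IRET -> resume MAIN at PC=0 (depth now 0)
Event 4 (EXEC): [MAIN] PC=0: INC 5 -> ACC=6
Event 5 (INT 0): INT 0 arrives: push (MAIN, PC=1), enter IRQ0 at PC=0 (depth now 1)
Event 6 (EXEC): [IRQ0] PC=0: INC 1 -> ACC=7
Event 7 (EXEC): [IRQ0] PC=1: IRET -> resume MAIN at PC=1 (depth now 0)
Event 8 (EXEC): [MAIN] PC=1: DEC 4 -> ACC=3
Event 9 (INT 0): INT 0 arrives: push (MAIN, PC=2), enter IRQ0 at PC=0 (depth now 1)
Event 10 (EXEC): [IRQ0] PC=0: INC 1 -> ACC=4
Event 11 (EXEC): [IRQ0] PC=1: IRET -> resume MAIN at PC=2 (depth now 0)
Event 12 (EXEC): [MAIN] PC=2: NOP
Event 13 (EXEC): [MAIN] PC=3: INC 4 -> ACC=8
Event 14 (EXEC): [MAIN] PC=4: NOP
Event 15 (EXEC): [MAIN] PC=5: HALT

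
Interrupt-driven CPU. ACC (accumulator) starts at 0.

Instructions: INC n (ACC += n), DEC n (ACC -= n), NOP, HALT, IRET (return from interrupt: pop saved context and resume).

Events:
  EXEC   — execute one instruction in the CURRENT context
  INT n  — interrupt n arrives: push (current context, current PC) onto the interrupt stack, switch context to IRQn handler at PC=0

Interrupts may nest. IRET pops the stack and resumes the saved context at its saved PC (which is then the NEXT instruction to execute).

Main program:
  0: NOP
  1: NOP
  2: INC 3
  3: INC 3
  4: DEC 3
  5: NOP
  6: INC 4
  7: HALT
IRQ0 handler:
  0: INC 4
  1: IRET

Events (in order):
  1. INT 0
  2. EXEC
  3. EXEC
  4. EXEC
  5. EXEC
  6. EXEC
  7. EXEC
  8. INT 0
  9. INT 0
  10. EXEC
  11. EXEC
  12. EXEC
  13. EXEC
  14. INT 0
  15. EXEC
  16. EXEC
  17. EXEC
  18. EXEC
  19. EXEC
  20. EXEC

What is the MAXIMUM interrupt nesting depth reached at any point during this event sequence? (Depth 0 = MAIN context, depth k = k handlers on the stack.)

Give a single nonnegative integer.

Answer: 2

Derivation:
Event 1 (INT 0): INT 0 arrives: push (MAIN, PC=0), enter IRQ0 at PC=0 (depth now 1) [depth=1]
Event 2 (EXEC): [IRQ0] PC=0: INC 4 -> ACC=4 [depth=1]
Event 3 (EXEC): [IRQ0] PC=1: IRET -> resume MAIN at PC=0 (depth now 0) [depth=0]
Event 4 (EXEC): [MAIN] PC=0: NOP [depth=0]
Event 5 (EXEC): [MAIN] PC=1: NOP [depth=0]
Event 6 (EXEC): [MAIN] PC=2: INC 3 -> ACC=7 [depth=0]
Event 7 (EXEC): [MAIN] PC=3: INC 3 -> ACC=10 [depth=0]
Event 8 (INT 0): INT 0 arrives: push (MAIN, PC=4), enter IRQ0 at PC=0 (depth now 1) [depth=1]
Event 9 (INT 0): INT 0 arrives: push (IRQ0, PC=0), enter IRQ0 at PC=0 (depth now 2) [depth=2]
Event 10 (EXEC): [IRQ0] PC=0: INC 4 -> ACC=14 [depth=2]
Event 11 (EXEC): [IRQ0] PC=1: IRET -> resume IRQ0 at PC=0 (depth now 1) [depth=1]
Event 12 (EXEC): [IRQ0] PC=0: INC 4 -> ACC=18 [depth=1]
Event 13 (EXEC): [IRQ0] PC=1: IRET -> resume MAIN at PC=4 (depth now 0) [depth=0]
Event 14 (INT 0): INT 0 arrives: push (MAIN, PC=4), enter IRQ0 at PC=0 (depth now 1) [depth=1]
Event 15 (EXEC): [IRQ0] PC=0: INC 4 -> ACC=22 [depth=1]
Event 16 (EXEC): [IRQ0] PC=1: IRET -> resume MAIN at PC=4 (depth now 0) [depth=0]
Event 17 (EXEC): [MAIN] PC=4: DEC 3 -> ACC=19 [depth=0]
Event 18 (EXEC): [MAIN] PC=5: NOP [depth=0]
Event 19 (EXEC): [MAIN] PC=6: INC 4 -> ACC=23 [depth=0]
Event 20 (EXEC): [MAIN] PC=7: HALT [depth=0]
Max depth observed: 2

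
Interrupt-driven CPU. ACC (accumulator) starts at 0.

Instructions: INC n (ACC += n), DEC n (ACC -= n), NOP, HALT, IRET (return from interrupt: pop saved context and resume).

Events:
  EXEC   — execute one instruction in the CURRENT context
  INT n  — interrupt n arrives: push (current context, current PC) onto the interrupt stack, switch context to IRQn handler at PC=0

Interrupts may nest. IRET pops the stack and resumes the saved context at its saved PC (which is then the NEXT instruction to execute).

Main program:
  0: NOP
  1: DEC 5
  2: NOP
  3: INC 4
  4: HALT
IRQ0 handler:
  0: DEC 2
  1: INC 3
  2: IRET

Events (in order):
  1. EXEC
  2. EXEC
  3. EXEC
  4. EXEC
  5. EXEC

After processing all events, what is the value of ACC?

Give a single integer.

Event 1 (EXEC): [MAIN] PC=0: NOP
Event 2 (EXEC): [MAIN] PC=1: DEC 5 -> ACC=-5
Event 3 (EXEC): [MAIN] PC=2: NOP
Event 4 (EXEC): [MAIN] PC=3: INC 4 -> ACC=-1
Event 5 (EXEC): [MAIN] PC=4: HALT

Answer: -1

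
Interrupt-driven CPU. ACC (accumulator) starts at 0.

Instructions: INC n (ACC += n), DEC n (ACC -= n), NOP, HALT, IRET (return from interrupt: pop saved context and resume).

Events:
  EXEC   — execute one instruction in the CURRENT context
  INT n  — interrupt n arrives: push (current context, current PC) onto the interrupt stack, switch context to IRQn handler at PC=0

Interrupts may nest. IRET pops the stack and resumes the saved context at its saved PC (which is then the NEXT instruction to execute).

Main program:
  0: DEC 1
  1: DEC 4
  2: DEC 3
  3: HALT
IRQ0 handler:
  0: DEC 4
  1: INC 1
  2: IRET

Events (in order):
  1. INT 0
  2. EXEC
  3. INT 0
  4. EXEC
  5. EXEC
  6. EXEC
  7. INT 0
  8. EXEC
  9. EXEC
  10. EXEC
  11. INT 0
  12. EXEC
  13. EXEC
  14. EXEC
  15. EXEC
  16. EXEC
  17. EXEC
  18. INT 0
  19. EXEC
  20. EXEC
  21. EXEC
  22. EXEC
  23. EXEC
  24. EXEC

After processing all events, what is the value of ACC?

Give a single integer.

Answer: -23

Derivation:
Event 1 (INT 0): INT 0 arrives: push (MAIN, PC=0), enter IRQ0 at PC=0 (depth now 1)
Event 2 (EXEC): [IRQ0] PC=0: DEC 4 -> ACC=-4
Event 3 (INT 0): INT 0 arrives: push (IRQ0, PC=1), enter IRQ0 at PC=0 (depth now 2)
Event 4 (EXEC): [IRQ0] PC=0: DEC 4 -> ACC=-8
Event 5 (EXEC): [IRQ0] PC=1: INC 1 -> ACC=-7
Event 6 (EXEC): [IRQ0] PC=2: IRET -> resume IRQ0 at PC=1 (depth now 1)
Event 7 (INT 0): INT 0 arrives: push (IRQ0, PC=1), enter IRQ0 at PC=0 (depth now 2)
Event 8 (EXEC): [IRQ0] PC=0: DEC 4 -> ACC=-11
Event 9 (EXEC): [IRQ0] PC=1: INC 1 -> ACC=-10
Event 10 (EXEC): [IRQ0] PC=2: IRET -> resume IRQ0 at PC=1 (depth now 1)
Event 11 (INT 0): INT 0 arrives: push (IRQ0, PC=1), enter IRQ0 at PC=0 (depth now 2)
Event 12 (EXEC): [IRQ0] PC=0: DEC 4 -> ACC=-14
Event 13 (EXEC): [IRQ0] PC=1: INC 1 -> ACC=-13
Event 14 (EXEC): [IRQ0] PC=2: IRET -> resume IRQ0 at PC=1 (depth now 1)
Event 15 (EXEC): [IRQ0] PC=1: INC 1 -> ACC=-12
Event 16 (EXEC): [IRQ0] PC=2: IRET -> resume MAIN at PC=0 (depth now 0)
Event 17 (EXEC): [MAIN] PC=0: DEC 1 -> ACC=-13
Event 18 (INT 0): INT 0 arrives: push (MAIN, PC=1), enter IRQ0 at PC=0 (depth now 1)
Event 19 (EXEC): [IRQ0] PC=0: DEC 4 -> ACC=-17
Event 20 (EXEC): [IRQ0] PC=1: INC 1 -> ACC=-16
Event 21 (EXEC): [IRQ0] PC=2: IRET -> resume MAIN at PC=1 (depth now 0)
Event 22 (EXEC): [MAIN] PC=1: DEC 4 -> ACC=-20
Event 23 (EXEC): [MAIN] PC=2: DEC 3 -> ACC=-23
Event 24 (EXEC): [MAIN] PC=3: HALT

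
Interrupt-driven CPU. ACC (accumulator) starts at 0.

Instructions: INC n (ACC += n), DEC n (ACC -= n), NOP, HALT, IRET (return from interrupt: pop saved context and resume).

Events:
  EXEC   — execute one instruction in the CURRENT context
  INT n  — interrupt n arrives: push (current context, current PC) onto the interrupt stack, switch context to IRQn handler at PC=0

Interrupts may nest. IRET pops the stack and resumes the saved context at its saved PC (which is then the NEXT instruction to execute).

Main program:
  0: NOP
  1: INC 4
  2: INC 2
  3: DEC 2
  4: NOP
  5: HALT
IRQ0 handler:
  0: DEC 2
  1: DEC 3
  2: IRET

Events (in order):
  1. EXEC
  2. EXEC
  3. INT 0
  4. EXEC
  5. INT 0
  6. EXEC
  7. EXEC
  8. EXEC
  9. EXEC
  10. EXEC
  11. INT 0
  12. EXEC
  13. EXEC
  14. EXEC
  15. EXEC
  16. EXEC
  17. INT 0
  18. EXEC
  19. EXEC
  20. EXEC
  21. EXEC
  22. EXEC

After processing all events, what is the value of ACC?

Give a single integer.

Answer: -16

Derivation:
Event 1 (EXEC): [MAIN] PC=0: NOP
Event 2 (EXEC): [MAIN] PC=1: INC 4 -> ACC=4
Event 3 (INT 0): INT 0 arrives: push (MAIN, PC=2), enter IRQ0 at PC=0 (depth now 1)
Event 4 (EXEC): [IRQ0] PC=0: DEC 2 -> ACC=2
Event 5 (INT 0): INT 0 arrives: push (IRQ0, PC=1), enter IRQ0 at PC=0 (depth now 2)
Event 6 (EXEC): [IRQ0] PC=0: DEC 2 -> ACC=0
Event 7 (EXEC): [IRQ0] PC=1: DEC 3 -> ACC=-3
Event 8 (EXEC): [IRQ0] PC=2: IRET -> resume IRQ0 at PC=1 (depth now 1)
Event 9 (EXEC): [IRQ0] PC=1: DEC 3 -> ACC=-6
Event 10 (EXEC): [IRQ0] PC=2: IRET -> resume MAIN at PC=2 (depth now 0)
Event 11 (INT 0): INT 0 arrives: push (MAIN, PC=2), enter IRQ0 at PC=0 (depth now 1)
Event 12 (EXEC): [IRQ0] PC=0: DEC 2 -> ACC=-8
Event 13 (EXEC): [IRQ0] PC=1: DEC 3 -> ACC=-11
Event 14 (EXEC): [IRQ0] PC=2: IRET -> resume MAIN at PC=2 (depth now 0)
Event 15 (EXEC): [MAIN] PC=2: INC 2 -> ACC=-9
Event 16 (EXEC): [MAIN] PC=3: DEC 2 -> ACC=-11
Event 17 (INT 0): INT 0 arrives: push (MAIN, PC=4), enter IRQ0 at PC=0 (depth now 1)
Event 18 (EXEC): [IRQ0] PC=0: DEC 2 -> ACC=-13
Event 19 (EXEC): [IRQ0] PC=1: DEC 3 -> ACC=-16
Event 20 (EXEC): [IRQ0] PC=2: IRET -> resume MAIN at PC=4 (depth now 0)
Event 21 (EXEC): [MAIN] PC=4: NOP
Event 22 (EXEC): [MAIN] PC=5: HALT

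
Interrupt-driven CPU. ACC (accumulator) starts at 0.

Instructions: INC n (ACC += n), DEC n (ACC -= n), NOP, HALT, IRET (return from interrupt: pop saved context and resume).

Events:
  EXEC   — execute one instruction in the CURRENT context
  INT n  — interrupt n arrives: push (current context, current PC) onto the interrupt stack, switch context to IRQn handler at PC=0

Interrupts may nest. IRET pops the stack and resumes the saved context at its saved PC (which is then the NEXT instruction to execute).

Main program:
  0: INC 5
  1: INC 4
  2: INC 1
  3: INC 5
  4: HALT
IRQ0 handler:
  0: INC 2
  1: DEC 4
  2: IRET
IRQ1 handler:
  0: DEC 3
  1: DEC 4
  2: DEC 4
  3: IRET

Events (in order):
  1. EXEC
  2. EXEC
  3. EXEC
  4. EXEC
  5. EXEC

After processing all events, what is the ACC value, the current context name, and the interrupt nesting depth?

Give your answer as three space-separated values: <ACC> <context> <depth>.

Event 1 (EXEC): [MAIN] PC=0: INC 5 -> ACC=5
Event 2 (EXEC): [MAIN] PC=1: INC 4 -> ACC=9
Event 3 (EXEC): [MAIN] PC=2: INC 1 -> ACC=10
Event 4 (EXEC): [MAIN] PC=3: INC 5 -> ACC=15
Event 5 (EXEC): [MAIN] PC=4: HALT

Answer: 15 MAIN 0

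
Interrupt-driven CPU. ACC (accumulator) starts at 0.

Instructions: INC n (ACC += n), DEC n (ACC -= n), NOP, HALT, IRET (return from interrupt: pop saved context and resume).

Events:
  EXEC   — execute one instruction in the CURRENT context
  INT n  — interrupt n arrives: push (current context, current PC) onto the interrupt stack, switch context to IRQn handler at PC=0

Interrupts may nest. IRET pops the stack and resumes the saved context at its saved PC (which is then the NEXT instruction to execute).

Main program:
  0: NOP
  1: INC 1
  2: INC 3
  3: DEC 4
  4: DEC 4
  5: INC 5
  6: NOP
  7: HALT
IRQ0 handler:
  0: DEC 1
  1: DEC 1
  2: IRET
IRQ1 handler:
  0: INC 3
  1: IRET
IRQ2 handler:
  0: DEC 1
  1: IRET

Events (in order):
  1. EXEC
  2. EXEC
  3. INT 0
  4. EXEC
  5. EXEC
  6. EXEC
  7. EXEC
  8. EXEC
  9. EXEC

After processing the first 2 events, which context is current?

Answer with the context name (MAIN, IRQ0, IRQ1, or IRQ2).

Answer: MAIN

Derivation:
Event 1 (EXEC): [MAIN] PC=0: NOP
Event 2 (EXEC): [MAIN] PC=1: INC 1 -> ACC=1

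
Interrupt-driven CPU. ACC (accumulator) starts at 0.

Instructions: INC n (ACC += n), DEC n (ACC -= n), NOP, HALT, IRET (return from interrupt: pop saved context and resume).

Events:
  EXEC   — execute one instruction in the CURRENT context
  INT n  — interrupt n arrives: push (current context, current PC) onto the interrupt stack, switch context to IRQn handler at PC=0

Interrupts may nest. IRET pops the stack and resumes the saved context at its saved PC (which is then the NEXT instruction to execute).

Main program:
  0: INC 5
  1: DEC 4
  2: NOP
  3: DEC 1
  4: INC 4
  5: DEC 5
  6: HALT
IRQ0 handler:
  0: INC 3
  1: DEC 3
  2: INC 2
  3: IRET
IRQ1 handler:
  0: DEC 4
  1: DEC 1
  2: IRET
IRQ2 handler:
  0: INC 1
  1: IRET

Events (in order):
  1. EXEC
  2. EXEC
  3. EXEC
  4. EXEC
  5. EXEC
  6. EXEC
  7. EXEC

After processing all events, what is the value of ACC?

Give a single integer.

Event 1 (EXEC): [MAIN] PC=0: INC 5 -> ACC=5
Event 2 (EXEC): [MAIN] PC=1: DEC 4 -> ACC=1
Event 3 (EXEC): [MAIN] PC=2: NOP
Event 4 (EXEC): [MAIN] PC=3: DEC 1 -> ACC=0
Event 5 (EXEC): [MAIN] PC=4: INC 4 -> ACC=4
Event 6 (EXEC): [MAIN] PC=5: DEC 5 -> ACC=-1
Event 7 (EXEC): [MAIN] PC=6: HALT

Answer: -1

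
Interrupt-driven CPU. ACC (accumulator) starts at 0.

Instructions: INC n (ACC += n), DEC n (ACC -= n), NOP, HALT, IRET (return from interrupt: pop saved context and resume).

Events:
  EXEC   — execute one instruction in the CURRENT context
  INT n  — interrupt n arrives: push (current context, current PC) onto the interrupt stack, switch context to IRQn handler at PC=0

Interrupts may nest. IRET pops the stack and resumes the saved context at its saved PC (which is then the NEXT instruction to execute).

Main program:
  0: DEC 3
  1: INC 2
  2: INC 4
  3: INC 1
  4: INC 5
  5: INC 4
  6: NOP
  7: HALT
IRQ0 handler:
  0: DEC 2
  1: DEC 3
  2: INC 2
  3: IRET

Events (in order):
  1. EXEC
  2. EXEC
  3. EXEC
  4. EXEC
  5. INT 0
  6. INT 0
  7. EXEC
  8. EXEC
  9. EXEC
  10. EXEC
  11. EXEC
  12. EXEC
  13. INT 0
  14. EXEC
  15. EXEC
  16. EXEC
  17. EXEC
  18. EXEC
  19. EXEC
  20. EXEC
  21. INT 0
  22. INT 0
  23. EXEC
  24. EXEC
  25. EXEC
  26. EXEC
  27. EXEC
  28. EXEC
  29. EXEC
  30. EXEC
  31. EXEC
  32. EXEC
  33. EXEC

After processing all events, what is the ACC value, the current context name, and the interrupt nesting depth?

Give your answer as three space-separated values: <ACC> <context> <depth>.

Answer: -2 MAIN 0

Derivation:
Event 1 (EXEC): [MAIN] PC=0: DEC 3 -> ACC=-3
Event 2 (EXEC): [MAIN] PC=1: INC 2 -> ACC=-1
Event 3 (EXEC): [MAIN] PC=2: INC 4 -> ACC=3
Event 4 (EXEC): [MAIN] PC=3: INC 1 -> ACC=4
Event 5 (INT 0): INT 0 arrives: push (MAIN, PC=4), enter IRQ0 at PC=0 (depth now 1)
Event 6 (INT 0): INT 0 arrives: push (IRQ0, PC=0), enter IRQ0 at PC=0 (depth now 2)
Event 7 (EXEC): [IRQ0] PC=0: DEC 2 -> ACC=2
Event 8 (EXEC): [IRQ0] PC=1: DEC 3 -> ACC=-1
Event 9 (EXEC): [IRQ0] PC=2: INC 2 -> ACC=1
Event 10 (EXEC): [IRQ0] PC=3: IRET -> resume IRQ0 at PC=0 (depth now 1)
Event 11 (EXEC): [IRQ0] PC=0: DEC 2 -> ACC=-1
Event 12 (EXEC): [IRQ0] PC=1: DEC 3 -> ACC=-4
Event 13 (INT 0): INT 0 arrives: push (IRQ0, PC=2), enter IRQ0 at PC=0 (depth now 2)
Event 14 (EXEC): [IRQ0] PC=0: DEC 2 -> ACC=-6
Event 15 (EXEC): [IRQ0] PC=1: DEC 3 -> ACC=-9
Event 16 (EXEC): [IRQ0] PC=2: INC 2 -> ACC=-7
Event 17 (EXEC): [IRQ0] PC=3: IRET -> resume IRQ0 at PC=2 (depth now 1)
Event 18 (EXEC): [IRQ0] PC=2: INC 2 -> ACC=-5
Event 19 (EXEC): [IRQ0] PC=3: IRET -> resume MAIN at PC=4 (depth now 0)
Event 20 (EXEC): [MAIN] PC=4: INC 5 -> ACC=0
Event 21 (INT 0): INT 0 arrives: push (MAIN, PC=5), enter IRQ0 at PC=0 (depth now 1)
Event 22 (INT 0): INT 0 arrives: push (IRQ0, PC=0), enter IRQ0 at PC=0 (depth now 2)
Event 23 (EXEC): [IRQ0] PC=0: DEC 2 -> ACC=-2
Event 24 (EXEC): [IRQ0] PC=1: DEC 3 -> ACC=-5
Event 25 (EXEC): [IRQ0] PC=2: INC 2 -> ACC=-3
Event 26 (EXEC): [IRQ0] PC=3: IRET -> resume IRQ0 at PC=0 (depth now 1)
Event 27 (EXEC): [IRQ0] PC=0: DEC 2 -> ACC=-5
Event 28 (EXEC): [IRQ0] PC=1: DEC 3 -> ACC=-8
Event 29 (EXEC): [IRQ0] PC=2: INC 2 -> ACC=-6
Event 30 (EXEC): [IRQ0] PC=3: IRET -> resume MAIN at PC=5 (depth now 0)
Event 31 (EXEC): [MAIN] PC=5: INC 4 -> ACC=-2
Event 32 (EXEC): [MAIN] PC=6: NOP
Event 33 (EXEC): [MAIN] PC=7: HALT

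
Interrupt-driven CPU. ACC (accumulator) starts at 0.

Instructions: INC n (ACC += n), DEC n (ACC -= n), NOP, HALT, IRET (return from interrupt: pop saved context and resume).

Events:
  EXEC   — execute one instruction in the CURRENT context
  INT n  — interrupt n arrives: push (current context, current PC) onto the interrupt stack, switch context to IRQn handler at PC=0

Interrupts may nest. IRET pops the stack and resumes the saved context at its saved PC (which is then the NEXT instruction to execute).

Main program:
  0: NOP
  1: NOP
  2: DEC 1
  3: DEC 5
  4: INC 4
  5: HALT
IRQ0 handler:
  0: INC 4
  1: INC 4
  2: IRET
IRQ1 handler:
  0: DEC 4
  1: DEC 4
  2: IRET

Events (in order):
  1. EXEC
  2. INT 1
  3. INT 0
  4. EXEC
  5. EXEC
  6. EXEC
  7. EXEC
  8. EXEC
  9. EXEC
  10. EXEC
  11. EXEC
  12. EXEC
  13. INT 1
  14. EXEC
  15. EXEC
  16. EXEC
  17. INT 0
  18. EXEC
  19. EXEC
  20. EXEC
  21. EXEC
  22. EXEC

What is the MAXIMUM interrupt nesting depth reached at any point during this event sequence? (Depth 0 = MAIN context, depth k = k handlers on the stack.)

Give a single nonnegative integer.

Event 1 (EXEC): [MAIN] PC=0: NOP [depth=0]
Event 2 (INT 1): INT 1 arrives: push (MAIN, PC=1), enter IRQ1 at PC=0 (depth now 1) [depth=1]
Event 3 (INT 0): INT 0 arrives: push (IRQ1, PC=0), enter IRQ0 at PC=0 (depth now 2) [depth=2]
Event 4 (EXEC): [IRQ0] PC=0: INC 4 -> ACC=4 [depth=2]
Event 5 (EXEC): [IRQ0] PC=1: INC 4 -> ACC=8 [depth=2]
Event 6 (EXEC): [IRQ0] PC=2: IRET -> resume IRQ1 at PC=0 (depth now 1) [depth=1]
Event 7 (EXEC): [IRQ1] PC=0: DEC 4 -> ACC=4 [depth=1]
Event 8 (EXEC): [IRQ1] PC=1: DEC 4 -> ACC=0 [depth=1]
Event 9 (EXEC): [IRQ1] PC=2: IRET -> resume MAIN at PC=1 (depth now 0) [depth=0]
Event 10 (EXEC): [MAIN] PC=1: NOP [depth=0]
Event 11 (EXEC): [MAIN] PC=2: DEC 1 -> ACC=-1 [depth=0]
Event 12 (EXEC): [MAIN] PC=3: DEC 5 -> ACC=-6 [depth=0]
Event 13 (INT 1): INT 1 arrives: push (MAIN, PC=4), enter IRQ1 at PC=0 (depth now 1) [depth=1]
Event 14 (EXEC): [IRQ1] PC=0: DEC 4 -> ACC=-10 [depth=1]
Event 15 (EXEC): [IRQ1] PC=1: DEC 4 -> ACC=-14 [depth=1]
Event 16 (EXEC): [IRQ1] PC=2: IRET -> resume MAIN at PC=4 (depth now 0) [depth=0]
Event 17 (INT 0): INT 0 arrives: push (MAIN, PC=4), enter IRQ0 at PC=0 (depth now 1) [depth=1]
Event 18 (EXEC): [IRQ0] PC=0: INC 4 -> ACC=-10 [depth=1]
Event 19 (EXEC): [IRQ0] PC=1: INC 4 -> ACC=-6 [depth=1]
Event 20 (EXEC): [IRQ0] PC=2: IRET -> resume MAIN at PC=4 (depth now 0) [depth=0]
Event 21 (EXEC): [MAIN] PC=4: INC 4 -> ACC=-2 [depth=0]
Event 22 (EXEC): [MAIN] PC=5: HALT [depth=0]
Max depth observed: 2

Answer: 2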